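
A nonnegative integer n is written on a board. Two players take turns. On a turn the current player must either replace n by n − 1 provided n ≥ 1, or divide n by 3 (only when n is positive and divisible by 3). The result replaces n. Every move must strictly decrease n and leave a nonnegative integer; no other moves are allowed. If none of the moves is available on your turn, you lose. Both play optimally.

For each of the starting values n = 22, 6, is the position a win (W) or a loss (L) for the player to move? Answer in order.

Build the W/L table. Terminal = L. A non-terminal position is W if it has a move to some L; otherwise it is L.
n=0: no move → L
n=1: W (go to 0, an L position)
n=2: L (sole option 1(W) is W)
n=3: W (go to 2, an L position)
n=4: L (sole option 3(W) is W)
n=5: W (go to 4, an L position)
n=6: W (go to 2, an L position)
n=7: L (sole option 6(W) is W)
n=8: W (go to 7, an L position)
n=9: L (options 3(W), 8(W) are all W)
n=10: W (go to 9, an L position)
n=11: L (sole option 10(W) is W)
n=12: W (go to 4, an L position)
n=13: L (sole option 12(W) is W)
n=14: W (go to 13, an L position)
n=15: L (options 5(W), 14(W) are all W)
n=16: W (go to 15, an L position)
n=17: L (sole option 16(W) is W)
n=18: W (go to 17, an L position)
n=19: L (sole option 18(W) is W)
n=20: W (go to 19, an L position)
n=21: W (go to 7, an L position)
n=22: L (sole option 21(W) is W)

22: L, 6: W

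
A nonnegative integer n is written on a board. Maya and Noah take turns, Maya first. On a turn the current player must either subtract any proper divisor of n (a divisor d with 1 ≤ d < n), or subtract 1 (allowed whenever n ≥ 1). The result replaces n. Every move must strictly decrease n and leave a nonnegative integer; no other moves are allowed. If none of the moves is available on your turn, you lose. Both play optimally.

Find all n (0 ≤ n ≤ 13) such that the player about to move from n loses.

0, 2, 5, 7, 9, 11, 13

Build the W/L table. Terminal = L. A non-terminal position is W if it has a move to some L; otherwise it is L.
n=0: no move → L
n=1: →0(L), so W
n=2: →1(W) only, which is W, so L
n=3: →2(L), so W
n=4: →2(L), so W
n=5: →4(W) only, which is W, so L
n=6: →5(L), so W
n=7: →6(W) only, which is W, so L
n=8: →7(L), so W
n=9: →6(W), 8(W) — all W, so L
n=10: →5(L), so W
n=11: →10(W) only, which is W, so L
n=12: →9(L), so W
n=13: →12(W) only, which is W, so L
Reading off the rows marked L gives the requested list; there are 7 such values of n.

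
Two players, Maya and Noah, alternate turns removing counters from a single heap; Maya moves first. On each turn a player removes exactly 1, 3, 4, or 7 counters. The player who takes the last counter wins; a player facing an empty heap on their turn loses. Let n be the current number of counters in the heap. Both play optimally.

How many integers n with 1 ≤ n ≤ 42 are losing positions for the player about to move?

11

Work bottom-up. With no move the player to move loses. Otherwise the position is W if at least one move leads to an L position for the opponent, and L if every move leads to a W.
n=0: no move → L
n=1: →0(L), so W
n=2: →1(W) only, which is W, so L
n=3: →2(L), so W
n=4: →0(L), so W
n=5: →2(L), so W
n=6: →2(L), so W
n=7: →0(L), so W
n=8: →7(W), 5(W), 4(W), 1(W) — all W, so L
n=9: →8(L), so W
n=10: →9(W), 7(W), 6(W), 3(W) — all W, so L
n=11: →10(L), so W
n=12: →8(L), so W
n=13: →10(L), so W
n=14: →10(L), so W
n=15: →8(L), so W
n=16: →15(W), 13(W), 12(W), 9(W) — all W, so L
n=17: →16(L), so W
n=18: →17(W), 15(W), 14(W), 11(W) — all W, so L
n=19: →18(L), so W
n=20: →16(L), so W
n=21: →18(L), so W
n=22: →18(L), so W
n=23: →16(L), so W
n=24: →23(W), 21(W), 20(W), 17(W) — all W, so L
n=25: →24(L), so W
n=26: →25(W), 23(W), 22(W), 19(W) — all W, so L
n=27: →26(L), so W
n=28: →24(L), so W
n=29: →26(L), so W
n=30: →26(L), so W
n=31: →24(L), so W
n=32: →31(W), 29(W), 28(W), 25(W) — all W, so L
n=33: →32(L), so W
n=34: →33(W), 31(W), 30(W), 27(W) — all W, so L
n=35: →34(L), so W
n=36: →32(L), so W
n=37: →34(L), so W
n=38: →34(L), so W
n=39: →32(L), so W
n=40: →39(W), 37(W), 36(W), 33(W) — all W, so L
n=41: →40(L), so W
n=42: →41(W), 39(W), 38(W), 35(W) — all W, so L
L entries with 1 ≤ n ≤ 42 (n=0 is outside the asked range and is not counted): n = 2, 8, 10, 16, 18, 24, 26, 32, 34, 40, 42; that makes 11.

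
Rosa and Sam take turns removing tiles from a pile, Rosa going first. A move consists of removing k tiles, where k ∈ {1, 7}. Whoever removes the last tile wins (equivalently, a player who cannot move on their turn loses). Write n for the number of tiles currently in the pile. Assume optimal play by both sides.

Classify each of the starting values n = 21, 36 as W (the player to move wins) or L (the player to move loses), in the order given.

Positions with no move are L. A position that does have a move is losing for the player to move precisely when every available move leads to a winning position for the opponent. Fill in the labels:
n=0: no move → L
n=1: can move to 0, which is L ⇒ W
n=2: the only move is to 1(W), a W ⇒ L
n=3: can move to 2, which is L ⇒ W
n=4: the only move is to 3(W), a W ⇒ L
n=5: can move to 4, which is L ⇒ W
n=6: the only move is to 5(W), a W ⇒ L
n=7: can move to 6, which is L ⇒ W
n=8: moves to 7(W), 1(W); every one is W ⇒ L
n=9: can move to 8, which is L ⇒ W
n=10: moves to 9(W), 3(W); every one is W ⇒ L
n=11: can move to 10, which is L ⇒ W
n=12: moves to 11(W), 5(W); every one is W ⇒ L
n=13: can move to 12, which is L ⇒ W
n=14: moves to 13(W), 7(W); every one is W ⇒ L
n=15: can move to 14, which is L ⇒ W
n=16: moves to 15(W), 9(W); every one is W ⇒ L
n=17: can move to 16, which is L ⇒ W
n=18: moves to 17(W), 11(W); every one is W ⇒ L
n=19: can move to 18, which is L ⇒ W
n=20: moves to 19(W), 13(W); every one is W ⇒ L
n=21: can move to 20, which is L ⇒ W
n=22: moves to 21(W), 15(W); every one is W ⇒ L
n=23: can move to 22, which is L ⇒ W
n=24: moves to 23(W), 17(W); every one is W ⇒ L
n=25: can move to 24, which is L ⇒ W
n=26: moves to 25(W), 19(W); every one is W ⇒ L
n=27: can move to 26, which is L ⇒ W
n=28: moves to 27(W), 21(W); every one is W ⇒ L
n=29: can move to 28, which is L ⇒ W
n=30: moves to 29(W), 23(W); every one is W ⇒ L
n=31: can move to 30, which is L ⇒ W
n=32: moves to 31(W), 25(W); every one is W ⇒ L
n=33: can move to 32, which is L ⇒ W
n=34: moves to 33(W), 27(W); every one is W ⇒ L
n=35: can move to 34, which is L ⇒ W
n=36: moves to 35(W), 29(W); every one is W ⇒ L

21: W, 36: L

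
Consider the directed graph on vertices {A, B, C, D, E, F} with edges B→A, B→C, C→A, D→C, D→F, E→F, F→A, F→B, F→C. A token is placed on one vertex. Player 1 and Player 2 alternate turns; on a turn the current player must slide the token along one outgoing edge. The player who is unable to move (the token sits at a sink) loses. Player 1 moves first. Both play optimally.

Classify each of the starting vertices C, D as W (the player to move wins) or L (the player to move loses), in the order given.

Build the W/L table. Terminal = L. A non-terminal position is W if it has a move to some L; otherwise it is L.
Every edge goes from a vertex to one that appears earlier in the order A, C, B, F, E, D, so processing vertices in that order labels each vertex after all of its successors.
A: no outgoing edge → L
C: reaches L-position A → W
B: reaches L-position A → W
F: reaches L-position A → W
E: only reaches F(W), which is W → L
D: only reaches F(W), C(W), all W → L

C: W, D: L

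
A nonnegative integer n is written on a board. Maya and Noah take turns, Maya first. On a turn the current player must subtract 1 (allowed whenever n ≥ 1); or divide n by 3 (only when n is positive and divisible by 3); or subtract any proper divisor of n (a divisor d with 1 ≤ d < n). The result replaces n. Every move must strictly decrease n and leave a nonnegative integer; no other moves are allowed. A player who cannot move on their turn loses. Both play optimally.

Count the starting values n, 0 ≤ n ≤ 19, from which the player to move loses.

Compute win/loss labels from the base case upward. A position with no move is L. Any other position is W if it can reach an L in one move, else L.
n=0: no move → L
n=1: can move to 0, which is L ⇒ W
n=2: the only move is to 1(W), a W ⇒ L
n=3: can move to 2, which is L ⇒ W
n=4: can move to 2, which is L ⇒ W
n=5: the only move is to 4(W), a W ⇒ L
n=6: can move to 2, which is L ⇒ W
n=7: the only move is to 6(W), a W ⇒ L
n=8: can move to 7, which is L ⇒ W
n=9: moves to 3(W), 6(W), 8(W); every one is W ⇒ L
n=10: can move to 5, which is L ⇒ W
n=11: the only move is to 10(W), a W ⇒ L
n=12: can move to 9, which is L ⇒ W
n=13: the only move is to 12(W), a W ⇒ L
n=14: can move to 7, which is L ⇒ W
n=15: can move to 5, which is L ⇒ W
n=16: moves to 8(W), 12(W), 14(W), 15(W); every one is W ⇒ L
n=17: can move to 16, which is L ⇒ W
n=18: can move to 9, which is L ⇒ W
n=19: the only move is to 18(W), a W ⇒ L
L entries with 0 ≤ n ≤ 19: n = 0, 2, 5, 7, 9, 11, 13, 16, 19; that makes 9.

9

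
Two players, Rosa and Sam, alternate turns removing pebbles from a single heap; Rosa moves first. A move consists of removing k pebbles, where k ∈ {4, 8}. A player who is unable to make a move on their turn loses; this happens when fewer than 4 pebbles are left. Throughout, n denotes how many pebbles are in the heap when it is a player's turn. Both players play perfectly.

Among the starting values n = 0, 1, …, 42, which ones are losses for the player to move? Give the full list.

Label each position W (a win for the player to move) or L (a loss). A position with no legal move is L; any other position is W exactly when some move reaches an L, and L when every move reaches a W.
n=0: no move → L
n=1: no move → L
n=2: no move → L
n=3: no move → L
n=4: reaches L-position 0 → W
n=5: reaches L-position 1 → W
n=6: reaches L-position 2 → W
n=7: reaches L-position 3 → W
n=8: reaches L-position 0 → W
n=9: reaches L-position 1 → W
n=10: reaches L-position 2 → W
n=11: reaches L-position 3 → W
n=12: only reaches 8(W), 4(W), all W → L
n=13: only reaches 9(W), 5(W), all W → L
n=14: only reaches 10(W), 6(W), all W → L
n=15: only reaches 11(W), 7(W), all W → L
n=16: reaches L-position 12 → W
n=17: reaches L-position 13 → W
n=18: reaches L-position 14 → W
n=19: reaches L-position 15 → W
n=20: reaches L-position 12 → W
n=21: reaches L-position 13 → W
n=22: reaches L-position 14 → W
n=23: reaches L-position 15 → W
n=24: only reaches 20(W), 16(W), all W → L
n=25: only reaches 21(W), 17(W), all W → L
n=26: only reaches 22(W), 18(W), all W → L
n=27: only reaches 23(W), 19(W), all W → L
n=28: reaches L-position 24 → W
n=29: reaches L-position 25 → W
n=30: reaches L-position 26 → W
n=31: reaches L-position 27 → W
n=32: reaches L-position 24 → W
n=33: reaches L-position 25 → W
n=34: reaches L-position 26 → W
n=35: reaches L-position 27 → W
n=36: only reaches 32(W), 28(W), all W → L
n=37: only reaches 33(W), 29(W), all W → L
n=38: only reaches 34(W), 30(W), all W → L
n=39: only reaches 35(W), 31(W), all W → L
n=40: reaches L-position 36 → W
n=41: reaches L-position 37 → W
n=42: reaches L-position 38 → W
Reading off the rows marked L gives the requested list; there are 16 such values of n.

0, 1, 2, 3, 12, 13, 14, 15, 24, 25, 26, 27, 36, 37, 38, 39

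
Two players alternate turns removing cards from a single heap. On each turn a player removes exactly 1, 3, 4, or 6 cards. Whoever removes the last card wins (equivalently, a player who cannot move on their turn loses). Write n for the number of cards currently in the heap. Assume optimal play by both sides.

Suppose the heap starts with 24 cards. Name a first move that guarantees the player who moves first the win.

Use the standard recursion: the mover loses at a terminal position; elsewhere, the mover wins exactly when some move hands the opponent an L position.
n=0: no move → L
n=1: reaches L-position 0 → W
n=2: only reaches 1(W), which is W → L
n=3: reaches L-position 2 → W
n=4: reaches L-position 0 → W
n=5: reaches L-position 2 → W
n=6: reaches L-position 2 → W
n=7: only reaches 6(W), 4(W), 3(W), 1(W), all W → L
n=8: reaches L-position 7 → W
n=9: only reaches 8(W), 6(W), 5(W), 3(W), all W → L
n=10: reaches L-position 9 → W
n=11: reaches L-position 7 → W
n=12: reaches L-position 9 → W
n=13: reaches L-position 9 → W
n=14: only reaches 13(W), 11(W), 10(W), 8(W), all W → L
n=15: reaches L-position 14 → W
n=16: only reaches 15(W), 13(W), 12(W), 10(W), all W → L
n=17: reaches L-position 16 → W
n=18: reaches L-position 14 → W
n=19: reaches L-position 16 → W
n=20: reaches L-position 16 → W
n=21: only reaches 20(W), 18(W), 17(W), 15(W), all W → L
n=22: reaches L-position 21 → W
n=23: only reaches 22(W), 20(W), 19(W), 17(W), all W → L
n=24: reaches L-position 23 → W
From 24, the L positions reachable in one move are: 23, 21. Any move reaching one of these is winning.

Remove 1, leaving 23.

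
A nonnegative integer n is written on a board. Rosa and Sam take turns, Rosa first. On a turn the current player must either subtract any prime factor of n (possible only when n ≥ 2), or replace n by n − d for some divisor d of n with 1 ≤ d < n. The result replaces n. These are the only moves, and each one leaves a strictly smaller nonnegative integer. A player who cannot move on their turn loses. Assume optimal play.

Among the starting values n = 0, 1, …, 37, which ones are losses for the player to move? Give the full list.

Compute win/loss labels from the base case upward. A position with no move is L. Any other position is W if it can reach an L in one move, else L.
n=0: no move → L
n=1: no move → L
n=2: reaches L-position 0 → W
n=3: reaches L-position 0 → W
n=4: only reaches 2(W), 3(W), all W → L
n=5: reaches L-position 0 → W
n=6: reaches L-position 4 → W
n=7: reaches L-position 0 → W
n=8: reaches L-position 4 → W
n=9: only reaches 6(W), 8(W), all W → L
n=10: reaches L-position 9 → W
n=11: reaches L-position 0 → W
n=12: reaches L-position 9 → W
n=13: reaches L-position 0 → W
n=14: only reaches 7(W), 12(W), 13(W), all W → L
n=15: reaches L-position 14 → W
n=16: reaches L-position 14 → W
n=17: reaches L-position 0 → W
n=18: reaches L-position 9 → W
n=19: reaches L-position 0 → W
n=20: only reaches 10(W), 15(W), 16(W), 18(W), 19(W), all W → L
n=21: reaches L-position 14 → W
n=22: reaches L-position 20 → W
n=23: reaches L-position 0 → W
n=24: reaches L-position 20 → W
n=25: reaches L-position 20 → W
n=26: only reaches 13(W), 24(W), 25(W), all W → L
n=27: reaches L-position 26 → W
n=28: reaches L-position 14 → W
n=29: reaches L-position 0 → W
n=30: reaches L-position 20 → W
n=31: reaches L-position 0 → W
n=32: only reaches 16(W), 24(W), 28(W), 30(W), 31(W), all W → L
n=33: reaches L-position 32 → W
n=34: reaches L-position 32 → W
n=35: only reaches 28(W), 30(W), 34(W), all W → L
n=36: reaches L-position 32 → W
n=37: reaches L-position 0 → W
Reading off the rows marked L gives the requested list; there are 9 such values of n.

0, 1, 4, 9, 14, 20, 26, 32, 35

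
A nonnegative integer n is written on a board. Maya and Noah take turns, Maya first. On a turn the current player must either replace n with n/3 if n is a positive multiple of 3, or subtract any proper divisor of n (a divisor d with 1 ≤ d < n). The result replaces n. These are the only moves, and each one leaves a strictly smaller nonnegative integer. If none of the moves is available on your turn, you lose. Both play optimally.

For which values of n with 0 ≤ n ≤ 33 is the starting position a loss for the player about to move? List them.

Build the W/L table. Terminal = L. A non-terminal position is W if it has a move to some L; otherwise it is L.
n=0: no move → L
n=1: no move → L
n=2: reaches L-position 1 → W
n=3: reaches L-position 1 → W
n=4: only reaches 2(W), 3(W), all W → L
n=5: reaches L-position 4 → W
n=6: reaches L-position 4 → W
n=7: only reaches 6(W), which is W → L
n=8: reaches L-position 4 → W
n=9: only reaches 3(W), 6(W), 8(W), all W → L
n=10: reaches L-position 9 → W
n=11: only reaches 10(W), which is W → L
n=12: reaches L-position 4 → W
n=13: only reaches 12(W), which is W → L
n=14: reaches L-position 7 → W
n=15: only reaches 5(W), 10(W), 12(W), 14(W), all W → L
n=16: reaches L-position 15 → W
n=17: only reaches 16(W), which is W → L
n=18: reaches L-position 9 → W
n=19: only reaches 18(W), which is W → L
n=20: reaches L-position 15 → W
n=21: reaches L-position 7 → W
n=22: reaches L-position 11 → W
n=23: only reaches 22(W), which is W → L
n=24: reaches L-position 23 → W
n=25: only reaches 20(W), 24(W), all W → L
n=26: reaches L-position 13 → W
n=27: reaches L-position 9 → W
n=28: only reaches 14(W), 21(W), 24(W), 26(W), 27(W), all W → L
n=29: reaches L-position 28 → W
n=30: reaches L-position 15 → W
n=31: only reaches 30(W), which is W → L
n=32: reaches L-position 28 → W
n=33: reaches L-position 11 → W
Reading off the rows marked L gives the requested list; there are 14 such values of n.

0, 1, 4, 7, 9, 11, 13, 15, 17, 19, 23, 25, 28, 31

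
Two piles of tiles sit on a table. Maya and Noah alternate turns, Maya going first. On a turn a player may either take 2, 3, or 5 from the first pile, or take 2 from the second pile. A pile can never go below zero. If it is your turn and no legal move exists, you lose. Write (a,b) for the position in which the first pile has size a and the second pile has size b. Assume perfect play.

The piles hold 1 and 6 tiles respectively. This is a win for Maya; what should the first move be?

Move to (1,4).

Positions with no move are L. A position that does have a move is losing for the player to move precisely when every available move leads to a winning position for the opponent. Fill in the labels:
No move ever increases a pile, so every position that can arise here has a ≤ 1 and b ≤ 6; it is enough to label the cells with 0 ≤ a ≤ 1 and 0 ≤ b ≤ 6.
Every move lowers a or b (never raises either), so fill the grid row by row in increasing a, and left to right within a row: each cell's successors are then already labelled.
      b=0  b=1  b=2  b=3  b=4  b=5  b=6
a=0:    L    L    W    W    L    L    W
a=1:    L    L    W    W    L    L    W
Cells with no legal move (terminal, hence L): (0,0), (0,1), (1,0), (1,1).
The remaining L cells, each justified by listing all of its moves:
(0,4): L (sole option (0,2)(W) is W)
(0,5): L (sole option (0,3)(W) is W)
(1,4): L (sole option (1,2)(W) is W)
(1,5): L (sole option (1,3)(W) is W)
Every other cell has at least one move into one of the L cells above, so it is W.
From (1,6), the L positions reachable in one move are: (1,4).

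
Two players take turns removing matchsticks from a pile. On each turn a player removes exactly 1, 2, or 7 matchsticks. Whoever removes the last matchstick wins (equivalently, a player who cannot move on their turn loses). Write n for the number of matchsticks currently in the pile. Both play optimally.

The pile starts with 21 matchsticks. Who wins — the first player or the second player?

The second player wins.

Positions with no move are L. A position that does have a move is losing for the player to move precisely when every available move leads to a winning position for the opponent. Fill in the labels:
n=0: no move → L
n=1: can move to 0, which is L ⇒ W
n=2: can move to 0, which is L ⇒ W
n=3: moves to 2(W), 1(W); every one is W ⇒ L
n=4: can move to 3, which is L ⇒ W
n=5: can move to 3, which is L ⇒ W
n=6: moves to 5(W), 4(W); every one is W ⇒ L
n=7: can move to 6, which is L ⇒ W
n=8: can move to 6, which is L ⇒ W
n=9: moves to 8(W), 7(W), 2(W); every one is W ⇒ L
n=10: can move to 9, which is L ⇒ W
n=11: can move to 9, which is L ⇒ W
n=12: moves to 11(W), 10(W), 5(W); every one is W ⇒ L
n=13: can move to 12, which is L ⇒ W
n=14: can move to 12, which is L ⇒ W
n=15: moves to 14(W), 13(W), 8(W); every one is W ⇒ L
n=16: can move to 15, which is L ⇒ W
n=17: can move to 15, which is L ⇒ W
n=18: moves to 17(W), 16(W), 11(W); every one is W ⇒ L
n=19: can move to 18, which is L ⇒ W
n=20: can move to 18, which is L ⇒ W
n=21: moves to 20(W), 19(W), 14(W); every one is W ⇒ L
The starting position 21 is L: whatever the player to move does, the opponent receives a W position.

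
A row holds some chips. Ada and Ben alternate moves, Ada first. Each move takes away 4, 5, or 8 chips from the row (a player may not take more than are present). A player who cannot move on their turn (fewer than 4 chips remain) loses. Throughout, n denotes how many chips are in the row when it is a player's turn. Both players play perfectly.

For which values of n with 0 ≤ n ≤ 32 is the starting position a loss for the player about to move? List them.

0, 1, 2, 3, 12, 13, 14, 15, 24, 25, 26, 27

Compute win/loss labels from the base case upward. A position with no move is L. Any other position is W if it can reach an L in one move, else L.
n=0: no move → L
n=1: no move → L
n=2: no move → L
n=3: no move → L
n=4: reaches L-position 0 → W
n=5: reaches L-position 1 → W
n=6: reaches L-position 2 → W
n=7: reaches L-position 3 → W
n=8: reaches L-position 3 → W
n=9: reaches L-position 1 → W
n=10: reaches L-position 2 → W
n=11: reaches L-position 3 → W
n=12: only reaches 8(W), 7(W), 4(W), all W → L
n=13: only reaches 9(W), 8(W), 5(W), all W → L
n=14: only reaches 10(W), 9(W), 6(W), all W → L
n=15: only reaches 11(W), 10(W), 7(W), all W → L
n=16: reaches L-position 12 → W
n=17: reaches L-position 13 → W
n=18: reaches L-position 14 → W
n=19: reaches L-position 15 → W
n=20: reaches L-position 15 → W
n=21: reaches L-position 13 → W
n=22: reaches L-position 14 → W
n=23: reaches L-position 15 → W
n=24: only reaches 20(W), 19(W), 16(W), all W → L
n=25: only reaches 21(W), 20(W), 17(W), all W → L
n=26: only reaches 22(W), 21(W), 18(W), all W → L
n=27: only reaches 23(W), 22(W), 19(W), all W → L
n=28: reaches L-position 24 → W
n=29: reaches L-position 25 → W
n=30: reaches L-position 26 → W
n=31: reaches L-position 27 → W
n=32: reaches L-position 27 → W
The losing starting values of n are exactly the entries labelled L in this table (12 of them).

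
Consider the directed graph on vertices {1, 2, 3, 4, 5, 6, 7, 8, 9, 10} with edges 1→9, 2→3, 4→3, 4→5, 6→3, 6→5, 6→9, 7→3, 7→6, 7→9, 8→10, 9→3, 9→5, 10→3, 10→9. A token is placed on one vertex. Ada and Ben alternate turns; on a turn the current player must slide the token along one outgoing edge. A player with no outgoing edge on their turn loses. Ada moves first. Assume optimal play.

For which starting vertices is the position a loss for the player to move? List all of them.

1, 3, 5, 8

Work bottom-up. With no move the player to move loses. Otherwise the position is W if at least one move leads to an L position for the opponent, and L if every move leads to a W.
Every edge goes from a vertex to one that appears earlier in the order 5, 3, 9, 10, 6, 8, 7, 1, 4, 2, so processing vertices in that order labels each vertex after all of its successors.
5: no outgoing edge → L
3: no outgoing edge → L
9: W (go to 3, an L position)
10: W (go to 3, an L position)
6: W (go to 3, an L position)
8: L (sole option 10(W) is W)
7: W (go to 3, an L position)
1: L (sole option 9(W) is W)
4: W (go to 3, an L position)
2: W (go to 3, an L position)
Reading off the rows marked L gives the requested list; there are 4 such vertices.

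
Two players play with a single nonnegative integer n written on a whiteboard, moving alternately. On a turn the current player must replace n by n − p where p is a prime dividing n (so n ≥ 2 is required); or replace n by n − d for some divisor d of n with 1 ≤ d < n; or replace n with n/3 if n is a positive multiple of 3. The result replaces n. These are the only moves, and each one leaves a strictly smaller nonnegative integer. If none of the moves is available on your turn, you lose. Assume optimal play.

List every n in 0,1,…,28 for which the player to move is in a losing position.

Compute win/loss labels from the base case upward. A position with no move is L. Any other position is W if it can reach an L in one move, else L.
n=0: no move → L
n=1: no move → L
n=2: →0(L), so W
n=3: →0(L), so W
n=4: →2(W), 3(W) — all W, so L
n=5: →0(L), so W
n=6: →4(L), so W
n=7: →0(L), so W
n=8: →4(L), so W
n=9: →3(W), 6(W), 8(W) — all W, so L
n=10: →9(L), so W
n=11: →0(L), so W
n=12: →4(L), so W
n=13: →0(L), so W
n=14: →7(W), 12(W), 13(W) — all W, so L
n=15: →14(L), so W
n=16: →14(L), so W
n=17: →0(L), so W
n=18: →9(L), so W
n=19: →0(L), so W
n=20: →10(W), 15(W), 16(W), 18(W), 19(W) — all W, so L
n=21: →14(L), so W
n=22: →20(L), so W
n=23: →0(L), so W
n=24: →20(L), so W
n=25: →20(L), so W
n=26: →13(W), 24(W), 25(W) — all W, so L
n=27: →9(L), so W
n=28: →14(L), so W
The losing starting values of n are exactly the entries labelled L in this table (7 of them).

0, 1, 4, 9, 14, 20, 26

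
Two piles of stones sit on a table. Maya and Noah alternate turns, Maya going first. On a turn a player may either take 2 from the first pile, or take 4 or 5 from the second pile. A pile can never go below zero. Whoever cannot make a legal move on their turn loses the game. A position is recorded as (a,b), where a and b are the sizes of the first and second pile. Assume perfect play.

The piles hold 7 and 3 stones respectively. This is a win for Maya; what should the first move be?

Positions with no move are L. A position that does have a move is losing for the player to move precisely when every available move leads to a winning position for the opponent. Fill in the labels:
No move ever increases a pile, so every position that can arise here has a ≤ 7 and b ≤ 3; it is enough to label the cells with 0 ≤ a ≤ 7 and 0 ≤ b ≤ 3.
Every move lowers a or b (never raises either), so fill the grid row by row in increasing a, and left to right within a row: each cell's successors are then already labelled.
      b=0  b=1  b=2  b=3
a=0:    L    L    L    L
a=1:    L    L    L    L
a=2:    W    W    W    W
a=3:    W    W    W    W
a=4:    L    L    L    L
a=5:    L    L    L    L
a=6:    W    W    W    W
a=7:    W    W    W    W
Cells with no legal move (terminal, hence L): (0,0), (0,1), (0,2), (0,3), (1,0), (1,1), (1,2), (1,3).
The remaining L cells, each justified by listing all of its moves:
(4,0): only reaches (2,0)(W), which is W → L
(4,1): only reaches (2,1)(W), which is W → L
(4,2): only reaches (2,2)(W), which is W → L
(4,3): only reaches (2,3)(W), which is W → L
(5,0): only reaches (3,0)(W), which is W → L
(5,1): only reaches (3,1)(W), which is W → L
(5,2): only reaches (3,2)(W), which is W → L
(5,3): only reaches (3,3)(W), which is W → L
Every other cell has at least one move into one of the L cells above, so it is W.
From (7,3), the L positions reachable in one move are: (5,3).

Move to (5,3).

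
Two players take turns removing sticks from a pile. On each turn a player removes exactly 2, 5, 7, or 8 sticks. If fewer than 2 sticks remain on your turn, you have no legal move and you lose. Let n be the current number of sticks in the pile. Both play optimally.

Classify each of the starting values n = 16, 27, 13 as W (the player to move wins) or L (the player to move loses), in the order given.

16: W, 27: L, 13: L

Compute win/loss labels from the base case upward. A position with no move is L. Any other position is W if it can reach an L in one move, else L.
n=0: no move → L
n=1: no move → L
n=2: W (go to 0, an L position)
n=3: W (go to 1, an L position)
n=4: L (sole option 2(W) is W)
n=5: W (go to 0, an L position)
n=6: W (go to 4, an L position)
n=7: W (go to 0, an L position)
n=8: W (go to 1, an L position)
n=9: W (go to 4, an L position)
n=10: L (options 8(W), 5(W), 3(W), 2(W) are all W)
n=11: W (go to 4, an L position)
n=12: W (go to 10, an L position)
n=13: L (options 11(W), 8(W), 6(W), 5(W) are all W)
n=14: L (options 12(W), 9(W), 7(W), 6(W) are all W)
n=15: W (go to 13, an L position)
n=16: W (go to 14, an L position)
n=17: W (go to 10, an L position)
n=18: W (go to 13, an L position)
n=19: W (go to 14, an L position)
n=20: W (go to 13, an L position)
n=21: W (go to 14, an L position)
n=22: W (go to 14, an L position)
n=23: L (options 21(W), 18(W), 16(W), 15(W) are all W)
n=24: L (options 22(W), 19(W), 17(W), 16(W) are all W)
n=25: W (go to 23, an L position)
n=26: W (go to 24, an L position)
n=27: L (options 25(W), 22(W), 20(W), 19(W) are all W)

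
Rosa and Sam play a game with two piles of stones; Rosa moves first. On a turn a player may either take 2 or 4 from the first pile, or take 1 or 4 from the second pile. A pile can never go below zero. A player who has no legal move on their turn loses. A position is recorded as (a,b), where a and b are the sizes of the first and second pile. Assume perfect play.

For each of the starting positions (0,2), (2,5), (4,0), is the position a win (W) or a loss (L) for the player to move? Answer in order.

Compute win/loss labels from the base case upward. A position with no move is L. Any other position is W if it can reach an L in one move, else L.
No move ever increases a pile, so every position that can arise here has a ≤ 4 and b ≤ 5; it is enough to label the cells with 0 ≤ a ≤ 4 and 0 ≤ b ≤ 5.
Every move lowers a or b (never raises either), so fill the grid row by row in increasing a, and left to right within a row: each cell's successors are then already labelled.
      b=0  b=1  b=2  b=3  b=4  b=5
a=0:    L    W    L    W    W    L
a=1:    L    W    L    W    W    L
a=2:    W    L    W    L    W    W
a=3:    W    L    W    L    W    W
a=4:    W    W    W    W    L    W
Cells with no legal move (terminal, hence L): (0,0), (1,0).
The remaining L cells, each justified by listing all of its moves:
(0,2): only reaches (0,1)(W), which is W → L
(0,5): only reaches (0,4)(W), (0,1)(W), all W → L
(1,2): only reaches (1,1)(W), which is W → L
(1,5): only reaches (1,4)(W), (1,1)(W), all W → L
(2,1): only reaches (0,1)(W), (2,0)(W), all W → L
(2,3): only reaches (0,3)(W), (2,2)(W), all W → L
(3,1): only reaches (1,1)(W), (3,0)(W), all W → L
(3,3): only reaches (1,3)(W), (3,2)(W), all W → L
(4,4): only reaches (2,4)(W), (0,4)(W), (4,3)(W), (4,0)(W), all W → L
Every other cell has at least one move into one of the L cells above, so it is W.
(0,2): one of the L cells justified above, so L
(2,5): the move to (0,5) reaches an L cell, so W
(4,0): the move to (0,0) reaches an L cell, so W

(0,2): L, (2,5): W, (4,0): W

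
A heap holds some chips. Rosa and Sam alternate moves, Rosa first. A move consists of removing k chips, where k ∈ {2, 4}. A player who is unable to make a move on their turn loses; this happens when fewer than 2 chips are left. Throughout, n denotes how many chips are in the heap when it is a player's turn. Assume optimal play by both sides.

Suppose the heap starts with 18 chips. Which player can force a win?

Sam wins.

Compute win/loss labels from the base case upward. A position with no move is L. Any other position is W if it can reach an L in one move, else L.
n=0: no move → L
n=1: no move → L
n=2: can move to 0, which is L ⇒ W
n=3: can move to 1, which is L ⇒ W
n=4: can move to 0, which is L ⇒ W
n=5: can move to 1, which is L ⇒ W
n=6: moves to 4(W), 2(W); every one is W ⇒ L
n=7: moves to 5(W), 3(W); every one is W ⇒ L
n=8: can move to 6, which is L ⇒ W
n=9: can move to 7, which is L ⇒ W
n=10: can move to 6, which is L ⇒ W
n=11: can move to 7, which is L ⇒ W
n=12: moves to 10(W), 8(W); every one is W ⇒ L
n=13: moves to 11(W), 9(W); every one is W ⇒ L
n=14: can move to 12, which is L ⇒ W
n=15: can move to 13, which is L ⇒ W
n=16: can move to 12, which is L ⇒ W
n=17: can move to 13, which is L ⇒ W
n=18: moves to 16(W), 14(W); every one is W ⇒ L
Every move from 18 reaches a W position, so the mover loses.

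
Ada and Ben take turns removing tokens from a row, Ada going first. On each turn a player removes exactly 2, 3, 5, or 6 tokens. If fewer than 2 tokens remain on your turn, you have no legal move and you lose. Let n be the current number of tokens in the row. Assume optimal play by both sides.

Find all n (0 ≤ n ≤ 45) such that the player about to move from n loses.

Compute win/loss labels from the base case upward. A position with no move is L. Any other position is W if it can reach an L in one move, else L.
n=0: no move → L
n=1: no move → L
n=2: W (go to 0, an L position)
n=3: W (go to 1, an L position)
n=4: W (go to 1, an L position)
n=5: W (go to 0, an L position)
n=6: W (go to 1, an L position)
n=7: W (go to 1, an L position)
n=8: L (options 6(W), 5(W), 3(W), 2(W) are all W)
n=9: L (options 7(W), 6(W), 4(W), 3(W) are all W)
n=10: W (go to 8, an L position)
n=11: W (go to 9, an L position)
n=12: W (go to 9, an L position)
n=13: W (go to 8, an L position)
n=14: W (go to 9, an L position)
n=15: W (go to 9, an L position)
n=16: L (options 14(W), 13(W), 11(W), 10(W) are all W)
n=17: L (options 15(W), 14(W), 12(W), 11(W) are all W)
n=18: W (go to 16, an L position)
n=19: W (go to 17, an L position)
n=20: W (go to 17, an L position)
n=21: W (go to 16, an L position)
n=22: W (go to 17, an L position)
n=23: W (go to 17, an L position)
n=24: L (options 22(W), 21(W), 19(W), 18(W) are all W)
n=25: L (options 23(W), 22(W), 20(W), 19(W) are all W)
n=26: W (go to 24, an L position)
n=27: W (go to 25, an L position)
n=28: W (go to 25, an L position)
n=29: W (go to 24, an L position)
n=30: W (go to 25, an L position)
n=31: W (go to 25, an L position)
n=32: L (options 30(W), 29(W), 27(W), 26(W) are all W)
n=33: L (options 31(W), 30(W), 28(W), 27(W) are all W)
n=34: W (go to 32, an L position)
n=35: W (go to 33, an L position)
n=36: W (go to 33, an L position)
n=37: W (go to 32, an L position)
n=38: W (go to 33, an L position)
n=39: W (go to 33, an L position)
n=40: L (options 38(W), 37(W), 35(W), 34(W) are all W)
n=41: L (options 39(W), 38(W), 36(W), 35(W) are all W)
n=42: W (go to 40, an L position)
n=43: W (go to 41, an L position)
n=44: W (go to 41, an L position)
n=45: W (go to 40, an L position)
The losing starting values of n are exactly the entries labelled L in this table (12 of them).

0, 1, 8, 9, 16, 17, 24, 25, 32, 33, 40, 41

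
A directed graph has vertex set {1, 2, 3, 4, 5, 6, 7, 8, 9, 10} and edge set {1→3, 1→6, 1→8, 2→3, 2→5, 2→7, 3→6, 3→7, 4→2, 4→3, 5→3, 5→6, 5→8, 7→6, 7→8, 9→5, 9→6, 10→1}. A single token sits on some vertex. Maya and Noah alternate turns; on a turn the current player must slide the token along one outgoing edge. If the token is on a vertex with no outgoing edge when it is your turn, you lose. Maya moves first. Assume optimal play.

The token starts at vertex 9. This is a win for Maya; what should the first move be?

Label each position W (a win for the player to move) or L (a loss). A position with no legal move is L; any other position is W exactly when some move reaches an L, and L when every move reaches a W.
Every edge goes from a vertex to one that appears earlier in the order 6, 8, 7, 3, 5, 1, 2, 4, 10, 9, so processing vertices in that order labels each vertex after all of its successors.
6: no outgoing edge → L
8: no outgoing edge → L
7: →8(L), so W
3: →6(L), so W
5: →8(L), so W
1: →8(L), so W
2: →5(W), 3(W), 7(W) — all W, so L
4: →2(L), so W
10: →1(W) only, which is W, so L
9: →6(L), so W
From 9, the L positions reachable in one move are: 6.

Move to 6.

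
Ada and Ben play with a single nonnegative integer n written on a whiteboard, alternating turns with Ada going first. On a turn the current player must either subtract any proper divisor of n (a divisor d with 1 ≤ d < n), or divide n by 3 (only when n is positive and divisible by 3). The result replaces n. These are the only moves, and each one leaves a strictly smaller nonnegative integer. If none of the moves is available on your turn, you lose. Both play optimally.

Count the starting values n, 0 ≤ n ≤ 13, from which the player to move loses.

7

Positions with no move are L. A position that does have a move is losing for the player to move precisely when every available move leads to a winning position for the opponent. Fill in the labels:
n=0: no move → L
n=1: no move → L
n=2: →1(L), so W
n=3: →1(L), so W
n=4: →2(W), 3(W) — all W, so L
n=5: →4(L), so W
n=6: →4(L), so W
n=7: →6(W) only, which is W, so L
n=8: →4(L), so W
n=9: →3(W), 6(W), 8(W) — all W, so L
n=10: →9(L), so W
n=11: →10(W) only, which is W, so L
n=12: →4(L), so W
n=13: →12(W) only, which is W, so L
L entries with 0 ≤ n ≤ 13: n = 0, 1, 4, 7, 9, 11, 13; that makes 7.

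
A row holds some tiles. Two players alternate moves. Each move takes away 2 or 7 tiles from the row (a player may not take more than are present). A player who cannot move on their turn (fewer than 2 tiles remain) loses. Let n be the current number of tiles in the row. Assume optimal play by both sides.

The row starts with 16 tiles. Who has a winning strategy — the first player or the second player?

Classify positions by backward induction: terminal positions (no move available) are L. From any other position, the mover wins iff some move reaches an L.
n=0: no move → L
n=1: no move → L
n=2: reaches L-position 0 → W
n=3: reaches L-position 1 → W
n=4: only reaches 2(W), which is W → L
n=5: only reaches 3(W), which is W → L
n=6: reaches L-position 4 → W
n=7: reaches L-position 5 → W
n=8: reaches L-position 1 → W
n=9: only reaches 7(W), 2(W), all W → L
n=10: only reaches 8(W), 3(W), all W → L
n=11: reaches L-position 9 → W
n=12: reaches L-position 10 → W
n=13: only reaches 11(W), 6(W), all W → L
n=14: only reaches 12(W), 7(W), all W → L
n=15: reaches L-position 13 → W
n=16: reaches L-position 14 → W
From 16 the player to move can remove 2, leaving 14, reaching an L position.

The first player wins.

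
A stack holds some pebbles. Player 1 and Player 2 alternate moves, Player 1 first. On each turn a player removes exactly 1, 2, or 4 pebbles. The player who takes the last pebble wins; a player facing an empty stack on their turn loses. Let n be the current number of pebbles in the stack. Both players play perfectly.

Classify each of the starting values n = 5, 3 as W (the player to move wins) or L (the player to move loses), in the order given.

Classify positions by backward induction: terminal positions (no move available) are L. From any other position, the mover wins iff some move reaches an L.
n=0: no move → L
n=1: W (go to 0, an L position)
n=2: W (go to 0, an L position)
n=3: L (options 2(W), 1(W) are all W)
n=4: W (go to 3, an L position)
n=5: W (go to 3, an L position)

5: W, 3: L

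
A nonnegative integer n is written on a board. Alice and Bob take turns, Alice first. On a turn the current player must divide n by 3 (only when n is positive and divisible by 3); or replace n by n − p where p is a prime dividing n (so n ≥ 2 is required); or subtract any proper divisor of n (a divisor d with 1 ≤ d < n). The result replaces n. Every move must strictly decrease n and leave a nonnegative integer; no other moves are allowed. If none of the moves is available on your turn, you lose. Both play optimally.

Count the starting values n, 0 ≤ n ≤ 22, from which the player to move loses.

6

Positions with no move are L. A position that does have a move is losing for the player to move precisely when every available move leads to a winning position for the opponent. Fill in the labels:
n=0: no move → L
n=1: no move → L
n=2: can move to 0, which is L ⇒ W
n=3: can move to 0, which is L ⇒ W
n=4: moves to 2(W), 3(W); every one is W ⇒ L
n=5: can move to 0, which is L ⇒ W
n=6: can move to 4, which is L ⇒ W
n=7: can move to 0, which is L ⇒ W
n=8: can move to 4, which is L ⇒ W
n=9: moves to 3(W), 6(W), 8(W); every one is W ⇒ L
n=10: can move to 9, which is L ⇒ W
n=11: can move to 0, which is L ⇒ W
n=12: can move to 4, which is L ⇒ W
n=13: can move to 0, which is L ⇒ W
n=14: moves to 7(W), 12(W), 13(W); every one is W ⇒ L
n=15: can move to 14, which is L ⇒ W
n=16: can move to 14, which is L ⇒ W
n=17: can move to 0, which is L ⇒ W
n=18: can move to 9, which is L ⇒ W
n=19: can move to 0, which is L ⇒ W
n=20: moves to 10(W), 15(W), 16(W), 18(W), 19(W); every one is W ⇒ L
n=21: can move to 14, which is L ⇒ W
n=22: can move to 20, which is L ⇒ W
L entries with 0 ≤ n ≤ 22: n = 0, 1, 4, 9, 14, 20; that makes 6.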